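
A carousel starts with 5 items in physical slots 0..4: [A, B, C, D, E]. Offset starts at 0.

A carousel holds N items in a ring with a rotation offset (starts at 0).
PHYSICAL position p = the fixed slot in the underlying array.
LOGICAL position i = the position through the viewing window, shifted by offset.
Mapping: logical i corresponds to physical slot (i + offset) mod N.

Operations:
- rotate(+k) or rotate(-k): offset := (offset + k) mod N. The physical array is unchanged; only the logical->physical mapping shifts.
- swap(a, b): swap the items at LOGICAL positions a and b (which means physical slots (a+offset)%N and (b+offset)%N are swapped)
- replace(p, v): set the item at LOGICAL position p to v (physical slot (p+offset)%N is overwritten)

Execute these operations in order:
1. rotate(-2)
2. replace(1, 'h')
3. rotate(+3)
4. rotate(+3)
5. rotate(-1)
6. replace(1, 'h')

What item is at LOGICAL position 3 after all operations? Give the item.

Answer: B

Derivation:
After op 1 (rotate(-2)): offset=3, physical=[A,B,C,D,E], logical=[D,E,A,B,C]
After op 2 (replace(1, 'h')): offset=3, physical=[A,B,C,D,h], logical=[D,h,A,B,C]
After op 3 (rotate(+3)): offset=1, physical=[A,B,C,D,h], logical=[B,C,D,h,A]
After op 4 (rotate(+3)): offset=4, physical=[A,B,C,D,h], logical=[h,A,B,C,D]
After op 5 (rotate(-1)): offset=3, physical=[A,B,C,D,h], logical=[D,h,A,B,C]
After op 6 (replace(1, 'h')): offset=3, physical=[A,B,C,D,h], logical=[D,h,A,B,C]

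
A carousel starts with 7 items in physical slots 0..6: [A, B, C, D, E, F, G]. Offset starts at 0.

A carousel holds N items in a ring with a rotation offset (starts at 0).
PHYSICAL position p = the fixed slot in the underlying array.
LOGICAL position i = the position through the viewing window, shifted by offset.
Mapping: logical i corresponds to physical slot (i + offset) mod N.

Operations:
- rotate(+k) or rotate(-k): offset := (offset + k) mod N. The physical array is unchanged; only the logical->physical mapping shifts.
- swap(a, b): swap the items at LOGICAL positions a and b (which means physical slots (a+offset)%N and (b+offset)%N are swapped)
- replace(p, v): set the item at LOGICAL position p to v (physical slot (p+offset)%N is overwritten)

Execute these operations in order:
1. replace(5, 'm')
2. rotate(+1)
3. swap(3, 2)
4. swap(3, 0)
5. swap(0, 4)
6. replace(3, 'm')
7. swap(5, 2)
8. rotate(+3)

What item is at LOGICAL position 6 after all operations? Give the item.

Answer: G

Derivation:
After op 1 (replace(5, 'm')): offset=0, physical=[A,B,C,D,E,m,G], logical=[A,B,C,D,E,m,G]
After op 2 (rotate(+1)): offset=1, physical=[A,B,C,D,E,m,G], logical=[B,C,D,E,m,G,A]
After op 3 (swap(3, 2)): offset=1, physical=[A,B,C,E,D,m,G], logical=[B,C,E,D,m,G,A]
After op 4 (swap(3, 0)): offset=1, physical=[A,D,C,E,B,m,G], logical=[D,C,E,B,m,G,A]
After op 5 (swap(0, 4)): offset=1, physical=[A,m,C,E,B,D,G], logical=[m,C,E,B,D,G,A]
After op 6 (replace(3, 'm')): offset=1, physical=[A,m,C,E,m,D,G], logical=[m,C,E,m,D,G,A]
After op 7 (swap(5, 2)): offset=1, physical=[A,m,C,G,m,D,E], logical=[m,C,G,m,D,E,A]
After op 8 (rotate(+3)): offset=4, physical=[A,m,C,G,m,D,E], logical=[m,D,E,A,m,C,G]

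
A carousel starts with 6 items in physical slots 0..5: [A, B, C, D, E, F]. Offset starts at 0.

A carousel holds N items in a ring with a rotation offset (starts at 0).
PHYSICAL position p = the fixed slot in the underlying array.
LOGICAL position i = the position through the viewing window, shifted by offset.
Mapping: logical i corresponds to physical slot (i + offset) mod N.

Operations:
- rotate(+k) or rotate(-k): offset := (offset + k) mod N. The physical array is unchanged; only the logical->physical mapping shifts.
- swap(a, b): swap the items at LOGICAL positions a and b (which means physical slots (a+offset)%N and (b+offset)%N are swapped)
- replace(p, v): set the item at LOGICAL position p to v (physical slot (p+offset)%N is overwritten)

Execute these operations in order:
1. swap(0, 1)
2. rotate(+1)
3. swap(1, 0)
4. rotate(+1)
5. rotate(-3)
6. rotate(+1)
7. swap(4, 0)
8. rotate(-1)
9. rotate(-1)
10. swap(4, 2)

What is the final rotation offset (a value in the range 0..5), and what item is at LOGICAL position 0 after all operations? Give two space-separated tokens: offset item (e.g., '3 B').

Answer: 4 B

Derivation:
After op 1 (swap(0, 1)): offset=0, physical=[B,A,C,D,E,F], logical=[B,A,C,D,E,F]
After op 2 (rotate(+1)): offset=1, physical=[B,A,C,D,E,F], logical=[A,C,D,E,F,B]
After op 3 (swap(1, 0)): offset=1, physical=[B,C,A,D,E,F], logical=[C,A,D,E,F,B]
After op 4 (rotate(+1)): offset=2, physical=[B,C,A,D,E,F], logical=[A,D,E,F,B,C]
After op 5 (rotate(-3)): offset=5, physical=[B,C,A,D,E,F], logical=[F,B,C,A,D,E]
After op 6 (rotate(+1)): offset=0, physical=[B,C,A,D,E,F], logical=[B,C,A,D,E,F]
After op 7 (swap(4, 0)): offset=0, physical=[E,C,A,D,B,F], logical=[E,C,A,D,B,F]
After op 8 (rotate(-1)): offset=5, physical=[E,C,A,D,B,F], logical=[F,E,C,A,D,B]
After op 9 (rotate(-1)): offset=4, physical=[E,C,A,D,B,F], logical=[B,F,E,C,A,D]
After op 10 (swap(4, 2)): offset=4, physical=[A,C,E,D,B,F], logical=[B,F,A,C,E,D]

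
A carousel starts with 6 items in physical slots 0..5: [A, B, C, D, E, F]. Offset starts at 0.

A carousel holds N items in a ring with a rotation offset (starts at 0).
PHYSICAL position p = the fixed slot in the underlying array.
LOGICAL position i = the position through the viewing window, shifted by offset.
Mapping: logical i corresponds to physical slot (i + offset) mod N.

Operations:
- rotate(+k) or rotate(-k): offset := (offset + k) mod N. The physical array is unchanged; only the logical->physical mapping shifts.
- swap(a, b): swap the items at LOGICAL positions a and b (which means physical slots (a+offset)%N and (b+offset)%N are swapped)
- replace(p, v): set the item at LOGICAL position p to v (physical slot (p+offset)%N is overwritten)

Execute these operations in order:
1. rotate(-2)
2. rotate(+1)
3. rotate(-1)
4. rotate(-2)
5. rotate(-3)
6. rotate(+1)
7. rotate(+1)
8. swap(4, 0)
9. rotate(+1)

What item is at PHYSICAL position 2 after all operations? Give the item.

Answer: C

Derivation:
After op 1 (rotate(-2)): offset=4, physical=[A,B,C,D,E,F], logical=[E,F,A,B,C,D]
After op 2 (rotate(+1)): offset=5, physical=[A,B,C,D,E,F], logical=[F,A,B,C,D,E]
After op 3 (rotate(-1)): offset=4, physical=[A,B,C,D,E,F], logical=[E,F,A,B,C,D]
After op 4 (rotate(-2)): offset=2, physical=[A,B,C,D,E,F], logical=[C,D,E,F,A,B]
After op 5 (rotate(-3)): offset=5, physical=[A,B,C,D,E,F], logical=[F,A,B,C,D,E]
After op 6 (rotate(+1)): offset=0, physical=[A,B,C,D,E,F], logical=[A,B,C,D,E,F]
After op 7 (rotate(+1)): offset=1, physical=[A,B,C,D,E,F], logical=[B,C,D,E,F,A]
After op 8 (swap(4, 0)): offset=1, physical=[A,F,C,D,E,B], logical=[F,C,D,E,B,A]
After op 9 (rotate(+1)): offset=2, physical=[A,F,C,D,E,B], logical=[C,D,E,B,A,F]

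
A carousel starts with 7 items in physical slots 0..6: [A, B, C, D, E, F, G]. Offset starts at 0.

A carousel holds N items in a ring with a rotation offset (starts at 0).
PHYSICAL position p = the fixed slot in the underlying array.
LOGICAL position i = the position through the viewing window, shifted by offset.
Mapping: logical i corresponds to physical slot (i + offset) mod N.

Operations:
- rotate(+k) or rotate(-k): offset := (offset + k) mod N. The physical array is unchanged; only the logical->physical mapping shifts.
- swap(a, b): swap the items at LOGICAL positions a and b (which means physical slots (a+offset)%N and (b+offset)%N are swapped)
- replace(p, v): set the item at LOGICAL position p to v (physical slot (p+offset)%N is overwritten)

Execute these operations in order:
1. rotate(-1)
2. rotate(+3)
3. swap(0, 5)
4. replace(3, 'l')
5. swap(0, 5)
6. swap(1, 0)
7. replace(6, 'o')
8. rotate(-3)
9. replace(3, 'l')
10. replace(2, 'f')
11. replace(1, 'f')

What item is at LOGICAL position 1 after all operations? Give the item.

After op 1 (rotate(-1)): offset=6, physical=[A,B,C,D,E,F,G], logical=[G,A,B,C,D,E,F]
After op 2 (rotate(+3)): offset=2, physical=[A,B,C,D,E,F,G], logical=[C,D,E,F,G,A,B]
After op 3 (swap(0, 5)): offset=2, physical=[C,B,A,D,E,F,G], logical=[A,D,E,F,G,C,B]
After op 4 (replace(3, 'l')): offset=2, physical=[C,B,A,D,E,l,G], logical=[A,D,E,l,G,C,B]
After op 5 (swap(0, 5)): offset=2, physical=[A,B,C,D,E,l,G], logical=[C,D,E,l,G,A,B]
After op 6 (swap(1, 0)): offset=2, physical=[A,B,D,C,E,l,G], logical=[D,C,E,l,G,A,B]
After op 7 (replace(6, 'o')): offset=2, physical=[A,o,D,C,E,l,G], logical=[D,C,E,l,G,A,o]
After op 8 (rotate(-3)): offset=6, physical=[A,o,D,C,E,l,G], logical=[G,A,o,D,C,E,l]
After op 9 (replace(3, 'l')): offset=6, physical=[A,o,l,C,E,l,G], logical=[G,A,o,l,C,E,l]
After op 10 (replace(2, 'f')): offset=6, physical=[A,f,l,C,E,l,G], logical=[G,A,f,l,C,E,l]
After op 11 (replace(1, 'f')): offset=6, physical=[f,f,l,C,E,l,G], logical=[G,f,f,l,C,E,l]

Answer: f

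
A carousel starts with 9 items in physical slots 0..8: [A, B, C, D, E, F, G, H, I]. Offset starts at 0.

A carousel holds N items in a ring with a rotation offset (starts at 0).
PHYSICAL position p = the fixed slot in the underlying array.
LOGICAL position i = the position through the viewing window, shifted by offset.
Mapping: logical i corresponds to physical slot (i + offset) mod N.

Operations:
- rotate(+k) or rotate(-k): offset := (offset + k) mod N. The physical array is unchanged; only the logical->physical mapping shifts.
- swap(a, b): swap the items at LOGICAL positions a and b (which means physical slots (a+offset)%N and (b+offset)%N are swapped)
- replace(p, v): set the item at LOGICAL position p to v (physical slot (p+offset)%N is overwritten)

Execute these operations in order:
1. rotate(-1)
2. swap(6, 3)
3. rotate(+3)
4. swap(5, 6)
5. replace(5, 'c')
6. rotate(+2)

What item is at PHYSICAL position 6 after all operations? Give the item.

After op 1 (rotate(-1)): offset=8, physical=[A,B,C,D,E,F,G,H,I], logical=[I,A,B,C,D,E,F,G,H]
After op 2 (swap(6, 3)): offset=8, physical=[A,B,F,D,E,C,G,H,I], logical=[I,A,B,F,D,E,C,G,H]
After op 3 (rotate(+3)): offset=2, physical=[A,B,F,D,E,C,G,H,I], logical=[F,D,E,C,G,H,I,A,B]
After op 4 (swap(5, 6)): offset=2, physical=[A,B,F,D,E,C,G,I,H], logical=[F,D,E,C,G,I,H,A,B]
After op 5 (replace(5, 'c')): offset=2, physical=[A,B,F,D,E,C,G,c,H], logical=[F,D,E,C,G,c,H,A,B]
After op 6 (rotate(+2)): offset=4, physical=[A,B,F,D,E,C,G,c,H], logical=[E,C,G,c,H,A,B,F,D]

Answer: G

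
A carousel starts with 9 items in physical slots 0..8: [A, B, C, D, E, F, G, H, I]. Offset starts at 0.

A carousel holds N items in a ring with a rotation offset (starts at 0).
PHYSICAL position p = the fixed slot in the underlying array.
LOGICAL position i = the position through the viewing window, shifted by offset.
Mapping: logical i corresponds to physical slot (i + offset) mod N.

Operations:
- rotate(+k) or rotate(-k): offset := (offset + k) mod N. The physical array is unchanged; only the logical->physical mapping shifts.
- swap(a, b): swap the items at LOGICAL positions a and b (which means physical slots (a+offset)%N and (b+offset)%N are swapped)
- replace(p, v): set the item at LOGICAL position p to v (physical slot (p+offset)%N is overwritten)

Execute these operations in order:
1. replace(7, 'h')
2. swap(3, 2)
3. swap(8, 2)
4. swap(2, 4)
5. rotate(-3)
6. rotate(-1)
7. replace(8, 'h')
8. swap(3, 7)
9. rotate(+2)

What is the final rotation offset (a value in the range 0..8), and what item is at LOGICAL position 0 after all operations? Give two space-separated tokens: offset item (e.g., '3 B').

After op 1 (replace(7, 'h')): offset=0, physical=[A,B,C,D,E,F,G,h,I], logical=[A,B,C,D,E,F,G,h,I]
After op 2 (swap(3, 2)): offset=0, physical=[A,B,D,C,E,F,G,h,I], logical=[A,B,D,C,E,F,G,h,I]
After op 3 (swap(8, 2)): offset=0, physical=[A,B,I,C,E,F,G,h,D], logical=[A,B,I,C,E,F,G,h,D]
After op 4 (swap(2, 4)): offset=0, physical=[A,B,E,C,I,F,G,h,D], logical=[A,B,E,C,I,F,G,h,D]
After op 5 (rotate(-3)): offset=6, physical=[A,B,E,C,I,F,G,h,D], logical=[G,h,D,A,B,E,C,I,F]
After op 6 (rotate(-1)): offset=5, physical=[A,B,E,C,I,F,G,h,D], logical=[F,G,h,D,A,B,E,C,I]
After op 7 (replace(8, 'h')): offset=5, physical=[A,B,E,C,h,F,G,h,D], logical=[F,G,h,D,A,B,E,C,h]
After op 8 (swap(3, 7)): offset=5, physical=[A,B,E,D,h,F,G,h,C], logical=[F,G,h,C,A,B,E,D,h]
After op 9 (rotate(+2)): offset=7, physical=[A,B,E,D,h,F,G,h,C], logical=[h,C,A,B,E,D,h,F,G]

Answer: 7 h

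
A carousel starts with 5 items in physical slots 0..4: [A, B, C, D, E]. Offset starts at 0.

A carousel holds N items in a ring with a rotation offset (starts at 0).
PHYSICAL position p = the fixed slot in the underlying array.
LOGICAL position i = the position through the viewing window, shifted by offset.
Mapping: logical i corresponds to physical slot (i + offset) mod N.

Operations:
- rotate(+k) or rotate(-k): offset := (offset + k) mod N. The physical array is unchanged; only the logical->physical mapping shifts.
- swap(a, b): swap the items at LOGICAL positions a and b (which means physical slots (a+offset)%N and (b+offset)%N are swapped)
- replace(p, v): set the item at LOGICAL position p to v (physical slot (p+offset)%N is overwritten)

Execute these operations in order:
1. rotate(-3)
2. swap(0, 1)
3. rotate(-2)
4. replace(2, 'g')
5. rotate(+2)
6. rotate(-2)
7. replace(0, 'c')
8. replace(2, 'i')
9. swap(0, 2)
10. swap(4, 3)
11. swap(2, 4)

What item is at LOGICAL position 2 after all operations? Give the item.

Answer: C

Derivation:
After op 1 (rotate(-3)): offset=2, physical=[A,B,C,D,E], logical=[C,D,E,A,B]
After op 2 (swap(0, 1)): offset=2, physical=[A,B,D,C,E], logical=[D,C,E,A,B]
After op 3 (rotate(-2)): offset=0, physical=[A,B,D,C,E], logical=[A,B,D,C,E]
After op 4 (replace(2, 'g')): offset=0, physical=[A,B,g,C,E], logical=[A,B,g,C,E]
After op 5 (rotate(+2)): offset=2, physical=[A,B,g,C,E], logical=[g,C,E,A,B]
After op 6 (rotate(-2)): offset=0, physical=[A,B,g,C,E], logical=[A,B,g,C,E]
After op 7 (replace(0, 'c')): offset=0, physical=[c,B,g,C,E], logical=[c,B,g,C,E]
After op 8 (replace(2, 'i')): offset=0, physical=[c,B,i,C,E], logical=[c,B,i,C,E]
After op 9 (swap(0, 2)): offset=0, physical=[i,B,c,C,E], logical=[i,B,c,C,E]
After op 10 (swap(4, 3)): offset=0, physical=[i,B,c,E,C], logical=[i,B,c,E,C]
After op 11 (swap(2, 4)): offset=0, physical=[i,B,C,E,c], logical=[i,B,C,E,c]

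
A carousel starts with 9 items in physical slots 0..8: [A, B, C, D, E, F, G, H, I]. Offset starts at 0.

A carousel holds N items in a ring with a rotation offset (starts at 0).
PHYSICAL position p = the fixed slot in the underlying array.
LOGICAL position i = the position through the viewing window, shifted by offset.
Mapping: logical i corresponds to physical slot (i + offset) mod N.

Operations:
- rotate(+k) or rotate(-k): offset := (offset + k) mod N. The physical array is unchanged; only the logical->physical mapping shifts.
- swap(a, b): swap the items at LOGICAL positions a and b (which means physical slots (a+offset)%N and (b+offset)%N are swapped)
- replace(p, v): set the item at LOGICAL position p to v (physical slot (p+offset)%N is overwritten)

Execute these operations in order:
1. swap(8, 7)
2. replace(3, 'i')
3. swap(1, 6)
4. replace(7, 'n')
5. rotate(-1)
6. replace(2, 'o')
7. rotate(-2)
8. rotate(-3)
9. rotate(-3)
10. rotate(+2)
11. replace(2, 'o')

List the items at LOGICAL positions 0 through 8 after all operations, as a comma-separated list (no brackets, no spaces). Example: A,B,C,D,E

After op 1 (swap(8, 7)): offset=0, physical=[A,B,C,D,E,F,G,I,H], logical=[A,B,C,D,E,F,G,I,H]
After op 2 (replace(3, 'i')): offset=0, physical=[A,B,C,i,E,F,G,I,H], logical=[A,B,C,i,E,F,G,I,H]
After op 3 (swap(1, 6)): offset=0, physical=[A,G,C,i,E,F,B,I,H], logical=[A,G,C,i,E,F,B,I,H]
After op 4 (replace(7, 'n')): offset=0, physical=[A,G,C,i,E,F,B,n,H], logical=[A,G,C,i,E,F,B,n,H]
After op 5 (rotate(-1)): offset=8, physical=[A,G,C,i,E,F,B,n,H], logical=[H,A,G,C,i,E,F,B,n]
After op 6 (replace(2, 'o')): offset=8, physical=[A,o,C,i,E,F,B,n,H], logical=[H,A,o,C,i,E,F,B,n]
After op 7 (rotate(-2)): offset=6, physical=[A,o,C,i,E,F,B,n,H], logical=[B,n,H,A,o,C,i,E,F]
After op 8 (rotate(-3)): offset=3, physical=[A,o,C,i,E,F,B,n,H], logical=[i,E,F,B,n,H,A,o,C]
After op 9 (rotate(-3)): offset=0, physical=[A,o,C,i,E,F,B,n,H], logical=[A,o,C,i,E,F,B,n,H]
After op 10 (rotate(+2)): offset=2, physical=[A,o,C,i,E,F,B,n,H], logical=[C,i,E,F,B,n,H,A,o]
After op 11 (replace(2, 'o')): offset=2, physical=[A,o,C,i,o,F,B,n,H], logical=[C,i,o,F,B,n,H,A,o]

Answer: C,i,o,F,B,n,H,A,o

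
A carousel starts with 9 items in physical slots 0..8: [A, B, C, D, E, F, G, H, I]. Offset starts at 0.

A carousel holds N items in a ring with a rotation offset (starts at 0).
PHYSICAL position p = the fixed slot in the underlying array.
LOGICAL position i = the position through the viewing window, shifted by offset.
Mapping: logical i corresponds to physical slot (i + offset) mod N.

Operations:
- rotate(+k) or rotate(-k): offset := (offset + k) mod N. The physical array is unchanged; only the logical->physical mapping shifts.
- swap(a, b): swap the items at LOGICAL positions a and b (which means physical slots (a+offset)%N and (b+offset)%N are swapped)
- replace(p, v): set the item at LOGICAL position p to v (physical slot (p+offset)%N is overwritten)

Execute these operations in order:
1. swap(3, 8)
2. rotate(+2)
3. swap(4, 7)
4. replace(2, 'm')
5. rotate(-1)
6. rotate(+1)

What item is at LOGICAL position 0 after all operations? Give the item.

Answer: C

Derivation:
After op 1 (swap(3, 8)): offset=0, physical=[A,B,C,I,E,F,G,H,D], logical=[A,B,C,I,E,F,G,H,D]
After op 2 (rotate(+2)): offset=2, physical=[A,B,C,I,E,F,G,H,D], logical=[C,I,E,F,G,H,D,A,B]
After op 3 (swap(4, 7)): offset=2, physical=[G,B,C,I,E,F,A,H,D], logical=[C,I,E,F,A,H,D,G,B]
After op 4 (replace(2, 'm')): offset=2, physical=[G,B,C,I,m,F,A,H,D], logical=[C,I,m,F,A,H,D,G,B]
After op 5 (rotate(-1)): offset=1, physical=[G,B,C,I,m,F,A,H,D], logical=[B,C,I,m,F,A,H,D,G]
After op 6 (rotate(+1)): offset=2, physical=[G,B,C,I,m,F,A,H,D], logical=[C,I,m,F,A,H,D,G,B]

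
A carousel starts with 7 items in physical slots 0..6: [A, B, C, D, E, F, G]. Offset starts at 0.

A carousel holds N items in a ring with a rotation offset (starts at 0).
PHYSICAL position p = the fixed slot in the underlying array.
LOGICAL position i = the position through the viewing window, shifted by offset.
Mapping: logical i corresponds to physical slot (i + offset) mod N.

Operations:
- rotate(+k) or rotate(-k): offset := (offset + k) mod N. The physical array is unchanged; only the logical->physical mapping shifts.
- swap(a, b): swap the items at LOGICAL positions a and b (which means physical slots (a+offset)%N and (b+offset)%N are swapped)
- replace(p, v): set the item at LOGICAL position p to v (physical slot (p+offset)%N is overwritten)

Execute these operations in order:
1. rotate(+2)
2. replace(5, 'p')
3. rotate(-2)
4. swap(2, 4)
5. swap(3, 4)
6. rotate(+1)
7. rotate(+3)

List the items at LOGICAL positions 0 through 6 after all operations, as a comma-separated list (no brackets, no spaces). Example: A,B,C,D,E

After op 1 (rotate(+2)): offset=2, physical=[A,B,C,D,E,F,G], logical=[C,D,E,F,G,A,B]
After op 2 (replace(5, 'p')): offset=2, physical=[p,B,C,D,E,F,G], logical=[C,D,E,F,G,p,B]
After op 3 (rotate(-2)): offset=0, physical=[p,B,C,D,E,F,G], logical=[p,B,C,D,E,F,G]
After op 4 (swap(2, 4)): offset=0, physical=[p,B,E,D,C,F,G], logical=[p,B,E,D,C,F,G]
After op 5 (swap(3, 4)): offset=0, physical=[p,B,E,C,D,F,G], logical=[p,B,E,C,D,F,G]
After op 6 (rotate(+1)): offset=1, physical=[p,B,E,C,D,F,G], logical=[B,E,C,D,F,G,p]
After op 7 (rotate(+3)): offset=4, physical=[p,B,E,C,D,F,G], logical=[D,F,G,p,B,E,C]

Answer: D,F,G,p,B,E,C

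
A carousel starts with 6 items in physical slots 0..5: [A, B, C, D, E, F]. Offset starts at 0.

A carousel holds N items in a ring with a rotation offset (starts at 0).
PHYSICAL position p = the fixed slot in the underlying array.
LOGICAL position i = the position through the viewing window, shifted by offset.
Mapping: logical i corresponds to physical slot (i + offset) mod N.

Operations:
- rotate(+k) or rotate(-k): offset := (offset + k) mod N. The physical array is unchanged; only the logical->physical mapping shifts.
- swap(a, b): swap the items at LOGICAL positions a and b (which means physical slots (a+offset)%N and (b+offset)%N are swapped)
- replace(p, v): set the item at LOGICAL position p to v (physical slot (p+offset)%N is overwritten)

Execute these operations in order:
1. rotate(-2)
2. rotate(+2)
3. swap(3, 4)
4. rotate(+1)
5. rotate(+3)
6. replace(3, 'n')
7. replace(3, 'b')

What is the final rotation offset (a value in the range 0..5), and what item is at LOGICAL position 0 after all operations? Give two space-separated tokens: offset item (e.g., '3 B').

Answer: 4 D

Derivation:
After op 1 (rotate(-2)): offset=4, physical=[A,B,C,D,E,F], logical=[E,F,A,B,C,D]
After op 2 (rotate(+2)): offset=0, physical=[A,B,C,D,E,F], logical=[A,B,C,D,E,F]
After op 3 (swap(3, 4)): offset=0, physical=[A,B,C,E,D,F], logical=[A,B,C,E,D,F]
After op 4 (rotate(+1)): offset=1, physical=[A,B,C,E,D,F], logical=[B,C,E,D,F,A]
After op 5 (rotate(+3)): offset=4, physical=[A,B,C,E,D,F], logical=[D,F,A,B,C,E]
After op 6 (replace(3, 'n')): offset=4, physical=[A,n,C,E,D,F], logical=[D,F,A,n,C,E]
After op 7 (replace(3, 'b')): offset=4, physical=[A,b,C,E,D,F], logical=[D,F,A,b,C,E]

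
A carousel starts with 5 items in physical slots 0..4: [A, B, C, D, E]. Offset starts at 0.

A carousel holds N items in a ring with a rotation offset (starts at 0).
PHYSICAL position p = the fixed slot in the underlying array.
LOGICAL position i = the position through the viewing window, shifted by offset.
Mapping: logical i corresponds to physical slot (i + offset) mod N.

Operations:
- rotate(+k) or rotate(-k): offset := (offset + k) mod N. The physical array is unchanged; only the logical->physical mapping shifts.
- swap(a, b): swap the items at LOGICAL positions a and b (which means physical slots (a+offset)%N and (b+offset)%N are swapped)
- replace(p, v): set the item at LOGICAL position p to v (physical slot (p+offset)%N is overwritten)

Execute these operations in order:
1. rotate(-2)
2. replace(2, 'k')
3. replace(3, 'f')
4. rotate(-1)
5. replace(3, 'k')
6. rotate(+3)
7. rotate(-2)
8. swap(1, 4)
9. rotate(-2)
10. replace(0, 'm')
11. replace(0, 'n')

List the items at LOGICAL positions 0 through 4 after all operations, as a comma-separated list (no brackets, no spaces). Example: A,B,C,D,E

After op 1 (rotate(-2)): offset=3, physical=[A,B,C,D,E], logical=[D,E,A,B,C]
After op 2 (replace(2, 'k')): offset=3, physical=[k,B,C,D,E], logical=[D,E,k,B,C]
After op 3 (replace(3, 'f')): offset=3, physical=[k,f,C,D,E], logical=[D,E,k,f,C]
After op 4 (rotate(-1)): offset=2, physical=[k,f,C,D,E], logical=[C,D,E,k,f]
After op 5 (replace(3, 'k')): offset=2, physical=[k,f,C,D,E], logical=[C,D,E,k,f]
After op 6 (rotate(+3)): offset=0, physical=[k,f,C,D,E], logical=[k,f,C,D,E]
After op 7 (rotate(-2)): offset=3, physical=[k,f,C,D,E], logical=[D,E,k,f,C]
After op 8 (swap(1, 4)): offset=3, physical=[k,f,E,D,C], logical=[D,C,k,f,E]
After op 9 (rotate(-2)): offset=1, physical=[k,f,E,D,C], logical=[f,E,D,C,k]
After op 10 (replace(0, 'm')): offset=1, physical=[k,m,E,D,C], logical=[m,E,D,C,k]
After op 11 (replace(0, 'n')): offset=1, physical=[k,n,E,D,C], logical=[n,E,D,C,k]

Answer: n,E,D,C,k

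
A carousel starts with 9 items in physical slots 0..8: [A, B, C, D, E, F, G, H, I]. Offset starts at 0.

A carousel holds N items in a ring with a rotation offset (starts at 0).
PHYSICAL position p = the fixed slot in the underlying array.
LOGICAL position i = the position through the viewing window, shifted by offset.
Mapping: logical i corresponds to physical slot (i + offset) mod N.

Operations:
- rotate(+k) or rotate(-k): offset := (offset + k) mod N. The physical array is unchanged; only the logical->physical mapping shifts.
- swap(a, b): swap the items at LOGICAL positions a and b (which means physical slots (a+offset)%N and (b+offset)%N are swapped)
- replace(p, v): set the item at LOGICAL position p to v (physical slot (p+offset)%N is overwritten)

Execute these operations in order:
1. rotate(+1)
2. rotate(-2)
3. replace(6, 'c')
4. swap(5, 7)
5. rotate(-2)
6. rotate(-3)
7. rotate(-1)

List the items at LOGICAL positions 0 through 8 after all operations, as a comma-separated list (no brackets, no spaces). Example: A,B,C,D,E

After op 1 (rotate(+1)): offset=1, physical=[A,B,C,D,E,F,G,H,I], logical=[B,C,D,E,F,G,H,I,A]
After op 2 (rotate(-2)): offset=8, physical=[A,B,C,D,E,F,G,H,I], logical=[I,A,B,C,D,E,F,G,H]
After op 3 (replace(6, 'c')): offset=8, physical=[A,B,C,D,E,c,G,H,I], logical=[I,A,B,C,D,E,c,G,H]
After op 4 (swap(5, 7)): offset=8, physical=[A,B,C,D,G,c,E,H,I], logical=[I,A,B,C,D,G,c,E,H]
After op 5 (rotate(-2)): offset=6, physical=[A,B,C,D,G,c,E,H,I], logical=[E,H,I,A,B,C,D,G,c]
After op 6 (rotate(-3)): offset=3, physical=[A,B,C,D,G,c,E,H,I], logical=[D,G,c,E,H,I,A,B,C]
After op 7 (rotate(-1)): offset=2, physical=[A,B,C,D,G,c,E,H,I], logical=[C,D,G,c,E,H,I,A,B]

Answer: C,D,G,c,E,H,I,A,B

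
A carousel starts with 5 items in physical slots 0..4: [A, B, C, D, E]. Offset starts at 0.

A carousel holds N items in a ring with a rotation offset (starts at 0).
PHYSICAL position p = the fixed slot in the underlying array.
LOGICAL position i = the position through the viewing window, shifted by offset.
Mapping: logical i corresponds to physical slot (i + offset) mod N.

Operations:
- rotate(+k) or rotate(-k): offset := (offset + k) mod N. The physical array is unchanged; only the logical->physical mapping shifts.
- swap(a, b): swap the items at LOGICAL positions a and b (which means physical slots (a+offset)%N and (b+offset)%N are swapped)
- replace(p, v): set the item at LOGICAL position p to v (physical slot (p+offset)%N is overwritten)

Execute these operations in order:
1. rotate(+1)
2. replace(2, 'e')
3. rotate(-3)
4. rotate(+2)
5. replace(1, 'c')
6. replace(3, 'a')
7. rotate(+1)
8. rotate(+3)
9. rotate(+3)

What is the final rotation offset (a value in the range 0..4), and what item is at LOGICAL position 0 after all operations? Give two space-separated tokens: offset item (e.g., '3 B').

After op 1 (rotate(+1)): offset=1, physical=[A,B,C,D,E], logical=[B,C,D,E,A]
After op 2 (replace(2, 'e')): offset=1, physical=[A,B,C,e,E], logical=[B,C,e,E,A]
After op 3 (rotate(-3)): offset=3, physical=[A,B,C,e,E], logical=[e,E,A,B,C]
After op 4 (rotate(+2)): offset=0, physical=[A,B,C,e,E], logical=[A,B,C,e,E]
After op 5 (replace(1, 'c')): offset=0, physical=[A,c,C,e,E], logical=[A,c,C,e,E]
After op 6 (replace(3, 'a')): offset=0, physical=[A,c,C,a,E], logical=[A,c,C,a,E]
After op 7 (rotate(+1)): offset=1, physical=[A,c,C,a,E], logical=[c,C,a,E,A]
After op 8 (rotate(+3)): offset=4, physical=[A,c,C,a,E], logical=[E,A,c,C,a]
After op 9 (rotate(+3)): offset=2, physical=[A,c,C,a,E], logical=[C,a,E,A,c]

Answer: 2 C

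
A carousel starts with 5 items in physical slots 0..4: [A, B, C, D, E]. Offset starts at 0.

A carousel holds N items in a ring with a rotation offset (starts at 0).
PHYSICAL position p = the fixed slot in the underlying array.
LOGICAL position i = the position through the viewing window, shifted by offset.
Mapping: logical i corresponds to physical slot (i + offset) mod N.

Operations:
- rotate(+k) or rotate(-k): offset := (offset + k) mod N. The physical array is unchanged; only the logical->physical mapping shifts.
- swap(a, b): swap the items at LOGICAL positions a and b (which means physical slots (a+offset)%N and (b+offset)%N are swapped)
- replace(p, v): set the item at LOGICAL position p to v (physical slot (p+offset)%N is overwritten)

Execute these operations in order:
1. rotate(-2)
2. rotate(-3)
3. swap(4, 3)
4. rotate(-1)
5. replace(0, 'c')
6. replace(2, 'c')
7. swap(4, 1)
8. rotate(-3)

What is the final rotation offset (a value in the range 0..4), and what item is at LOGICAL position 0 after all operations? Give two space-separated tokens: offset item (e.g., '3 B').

Answer: 1 c

Derivation:
After op 1 (rotate(-2)): offset=3, physical=[A,B,C,D,E], logical=[D,E,A,B,C]
After op 2 (rotate(-3)): offset=0, physical=[A,B,C,D,E], logical=[A,B,C,D,E]
After op 3 (swap(4, 3)): offset=0, physical=[A,B,C,E,D], logical=[A,B,C,E,D]
After op 4 (rotate(-1)): offset=4, physical=[A,B,C,E,D], logical=[D,A,B,C,E]
After op 5 (replace(0, 'c')): offset=4, physical=[A,B,C,E,c], logical=[c,A,B,C,E]
After op 6 (replace(2, 'c')): offset=4, physical=[A,c,C,E,c], logical=[c,A,c,C,E]
After op 7 (swap(4, 1)): offset=4, physical=[E,c,C,A,c], logical=[c,E,c,C,A]
After op 8 (rotate(-3)): offset=1, physical=[E,c,C,A,c], logical=[c,C,A,c,E]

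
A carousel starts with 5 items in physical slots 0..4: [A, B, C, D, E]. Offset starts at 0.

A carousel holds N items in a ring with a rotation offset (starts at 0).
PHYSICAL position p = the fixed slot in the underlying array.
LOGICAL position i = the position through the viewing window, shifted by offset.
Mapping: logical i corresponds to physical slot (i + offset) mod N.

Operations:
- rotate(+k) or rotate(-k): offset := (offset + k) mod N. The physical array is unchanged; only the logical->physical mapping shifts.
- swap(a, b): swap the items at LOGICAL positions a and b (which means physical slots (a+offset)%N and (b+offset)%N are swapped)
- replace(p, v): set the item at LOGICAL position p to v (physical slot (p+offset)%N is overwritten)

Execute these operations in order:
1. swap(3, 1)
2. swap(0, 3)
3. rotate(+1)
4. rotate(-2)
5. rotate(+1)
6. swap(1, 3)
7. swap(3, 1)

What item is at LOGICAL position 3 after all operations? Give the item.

After op 1 (swap(3, 1)): offset=0, physical=[A,D,C,B,E], logical=[A,D,C,B,E]
After op 2 (swap(0, 3)): offset=0, physical=[B,D,C,A,E], logical=[B,D,C,A,E]
After op 3 (rotate(+1)): offset=1, physical=[B,D,C,A,E], logical=[D,C,A,E,B]
After op 4 (rotate(-2)): offset=4, physical=[B,D,C,A,E], logical=[E,B,D,C,A]
After op 5 (rotate(+1)): offset=0, physical=[B,D,C,A,E], logical=[B,D,C,A,E]
After op 6 (swap(1, 3)): offset=0, physical=[B,A,C,D,E], logical=[B,A,C,D,E]
After op 7 (swap(3, 1)): offset=0, physical=[B,D,C,A,E], logical=[B,D,C,A,E]

Answer: A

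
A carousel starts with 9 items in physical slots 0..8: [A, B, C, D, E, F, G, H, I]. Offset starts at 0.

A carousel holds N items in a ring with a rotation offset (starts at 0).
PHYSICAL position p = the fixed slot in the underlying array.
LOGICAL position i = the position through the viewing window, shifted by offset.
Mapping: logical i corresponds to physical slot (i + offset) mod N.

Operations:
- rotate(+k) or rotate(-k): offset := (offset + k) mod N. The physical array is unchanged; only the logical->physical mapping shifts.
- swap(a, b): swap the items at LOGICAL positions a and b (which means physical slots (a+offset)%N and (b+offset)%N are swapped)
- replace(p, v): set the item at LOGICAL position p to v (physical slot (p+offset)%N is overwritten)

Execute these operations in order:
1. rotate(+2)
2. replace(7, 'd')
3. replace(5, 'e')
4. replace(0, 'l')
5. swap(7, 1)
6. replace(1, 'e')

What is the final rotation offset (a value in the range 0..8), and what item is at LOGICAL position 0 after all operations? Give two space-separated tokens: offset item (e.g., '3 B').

Answer: 2 l

Derivation:
After op 1 (rotate(+2)): offset=2, physical=[A,B,C,D,E,F,G,H,I], logical=[C,D,E,F,G,H,I,A,B]
After op 2 (replace(7, 'd')): offset=2, physical=[d,B,C,D,E,F,G,H,I], logical=[C,D,E,F,G,H,I,d,B]
After op 3 (replace(5, 'e')): offset=2, physical=[d,B,C,D,E,F,G,e,I], logical=[C,D,E,F,G,e,I,d,B]
After op 4 (replace(0, 'l')): offset=2, physical=[d,B,l,D,E,F,G,e,I], logical=[l,D,E,F,G,e,I,d,B]
After op 5 (swap(7, 1)): offset=2, physical=[D,B,l,d,E,F,G,e,I], logical=[l,d,E,F,G,e,I,D,B]
After op 6 (replace(1, 'e')): offset=2, physical=[D,B,l,e,E,F,G,e,I], logical=[l,e,E,F,G,e,I,D,B]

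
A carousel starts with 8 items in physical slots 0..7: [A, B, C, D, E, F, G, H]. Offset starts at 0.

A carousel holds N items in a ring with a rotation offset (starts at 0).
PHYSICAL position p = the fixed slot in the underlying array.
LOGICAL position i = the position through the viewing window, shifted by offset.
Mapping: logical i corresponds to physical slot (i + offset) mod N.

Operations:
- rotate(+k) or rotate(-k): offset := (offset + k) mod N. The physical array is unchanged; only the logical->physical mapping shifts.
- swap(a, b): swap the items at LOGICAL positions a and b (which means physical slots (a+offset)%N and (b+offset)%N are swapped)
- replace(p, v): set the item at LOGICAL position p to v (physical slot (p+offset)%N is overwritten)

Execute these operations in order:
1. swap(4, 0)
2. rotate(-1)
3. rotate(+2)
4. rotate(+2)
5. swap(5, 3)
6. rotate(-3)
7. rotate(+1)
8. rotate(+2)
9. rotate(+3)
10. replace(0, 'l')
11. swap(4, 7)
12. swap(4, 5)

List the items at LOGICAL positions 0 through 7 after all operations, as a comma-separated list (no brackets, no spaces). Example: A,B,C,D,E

After op 1 (swap(4, 0)): offset=0, physical=[E,B,C,D,A,F,G,H], logical=[E,B,C,D,A,F,G,H]
After op 2 (rotate(-1)): offset=7, physical=[E,B,C,D,A,F,G,H], logical=[H,E,B,C,D,A,F,G]
After op 3 (rotate(+2)): offset=1, physical=[E,B,C,D,A,F,G,H], logical=[B,C,D,A,F,G,H,E]
After op 4 (rotate(+2)): offset=3, physical=[E,B,C,D,A,F,G,H], logical=[D,A,F,G,H,E,B,C]
After op 5 (swap(5, 3)): offset=3, physical=[G,B,C,D,A,F,E,H], logical=[D,A,F,E,H,G,B,C]
After op 6 (rotate(-3)): offset=0, physical=[G,B,C,D,A,F,E,H], logical=[G,B,C,D,A,F,E,H]
After op 7 (rotate(+1)): offset=1, physical=[G,B,C,D,A,F,E,H], logical=[B,C,D,A,F,E,H,G]
After op 8 (rotate(+2)): offset=3, physical=[G,B,C,D,A,F,E,H], logical=[D,A,F,E,H,G,B,C]
After op 9 (rotate(+3)): offset=6, physical=[G,B,C,D,A,F,E,H], logical=[E,H,G,B,C,D,A,F]
After op 10 (replace(0, 'l')): offset=6, physical=[G,B,C,D,A,F,l,H], logical=[l,H,G,B,C,D,A,F]
After op 11 (swap(4, 7)): offset=6, physical=[G,B,F,D,A,C,l,H], logical=[l,H,G,B,F,D,A,C]
After op 12 (swap(4, 5)): offset=6, physical=[G,B,D,F,A,C,l,H], logical=[l,H,G,B,D,F,A,C]

Answer: l,H,G,B,D,F,A,C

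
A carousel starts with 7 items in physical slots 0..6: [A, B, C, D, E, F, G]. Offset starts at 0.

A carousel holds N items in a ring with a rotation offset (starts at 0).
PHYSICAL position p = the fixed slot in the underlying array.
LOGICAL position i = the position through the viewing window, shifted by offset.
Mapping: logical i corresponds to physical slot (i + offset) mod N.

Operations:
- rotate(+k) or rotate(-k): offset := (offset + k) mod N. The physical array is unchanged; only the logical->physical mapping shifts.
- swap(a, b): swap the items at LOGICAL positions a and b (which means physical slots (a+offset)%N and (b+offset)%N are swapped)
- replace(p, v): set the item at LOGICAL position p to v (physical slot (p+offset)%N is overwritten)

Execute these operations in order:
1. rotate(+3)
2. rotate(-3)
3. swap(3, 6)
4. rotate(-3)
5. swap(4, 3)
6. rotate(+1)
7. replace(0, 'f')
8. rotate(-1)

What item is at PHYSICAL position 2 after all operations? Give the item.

Answer: C

Derivation:
After op 1 (rotate(+3)): offset=3, physical=[A,B,C,D,E,F,G], logical=[D,E,F,G,A,B,C]
After op 2 (rotate(-3)): offset=0, physical=[A,B,C,D,E,F,G], logical=[A,B,C,D,E,F,G]
After op 3 (swap(3, 6)): offset=0, physical=[A,B,C,G,E,F,D], logical=[A,B,C,G,E,F,D]
After op 4 (rotate(-3)): offset=4, physical=[A,B,C,G,E,F,D], logical=[E,F,D,A,B,C,G]
After op 5 (swap(4, 3)): offset=4, physical=[B,A,C,G,E,F,D], logical=[E,F,D,B,A,C,G]
After op 6 (rotate(+1)): offset=5, physical=[B,A,C,G,E,F,D], logical=[F,D,B,A,C,G,E]
After op 7 (replace(0, 'f')): offset=5, physical=[B,A,C,G,E,f,D], logical=[f,D,B,A,C,G,E]
After op 8 (rotate(-1)): offset=4, physical=[B,A,C,G,E,f,D], logical=[E,f,D,B,A,C,G]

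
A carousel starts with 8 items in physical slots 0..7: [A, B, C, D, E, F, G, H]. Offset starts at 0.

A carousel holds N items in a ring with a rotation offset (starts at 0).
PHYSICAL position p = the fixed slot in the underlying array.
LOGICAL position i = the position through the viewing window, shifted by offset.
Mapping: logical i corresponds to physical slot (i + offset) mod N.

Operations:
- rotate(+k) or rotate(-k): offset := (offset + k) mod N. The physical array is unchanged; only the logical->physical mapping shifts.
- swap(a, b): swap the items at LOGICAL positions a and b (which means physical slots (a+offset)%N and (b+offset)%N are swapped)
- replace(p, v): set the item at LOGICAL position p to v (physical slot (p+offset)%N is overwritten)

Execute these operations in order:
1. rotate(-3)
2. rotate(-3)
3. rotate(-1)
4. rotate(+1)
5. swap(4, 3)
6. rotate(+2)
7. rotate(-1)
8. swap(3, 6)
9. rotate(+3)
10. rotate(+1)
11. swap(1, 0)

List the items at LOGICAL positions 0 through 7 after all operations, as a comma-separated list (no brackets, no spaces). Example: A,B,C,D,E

After op 1 (rotate(-3)): offset=5, physical=[A,B,C,D,E,F,G,H], logical=[F,G,H,A,B,C,D,E]
After op 2 (rotate(-3)): offset=2, physical=[A,B,C,D,E,F,G,H], logical=[C,D,E,F,G,H,A,B]
After op 3 (rotate(-1)): offset=1, physical=[A,B,C,D,E,F,G,H], logical=[B,C,D,E,F,G,H,A]
After op 4 (rotate(+1)): offset=2, physical=[A,B,C,D,E,F,G,H], logical=[C,D,E,F,G,H,A,B]
After op 5 (swap(4, 3)): offset=2, physical=[A,B,C,D,E,G,F,H], logical=[C,D,E,G,F,H,A,B]
After op 6 (rotate(+2)): offset=4, physical=[A,B,C,D,E,G,F,H], logical=[E,G,F,H,A,B,C,D]
After op 7 (rotate(-1)): offset=3, physical=[A,B,C,D,E,G,F,H], logical=[D,E,G,F,H,A,B,C]
After op 8 (swap(3, 6)): offset=3, physical=[A,F,C,D,E,G,B,H], logical=[D,E,G,B,H,A,F,C]
After op 9 (rotate(+3)): offset=6, physical=[A,F,C,D,E,G,B,H], logical=[B,H,A,F,C,D,E,G]
After op 10 (rotate(+1)): offset=7, physical=[A,F,C,D,E,G,B,H], logical=[H,A,F,C,D,E,G,B]
After op 11 (swap(1, 0)): offset=7, physical=[H,F,C,D,E,G,B,A], logical=[A,H,F,C,D,E,G,B]

Answer: A,H,F,C,D,E,G,B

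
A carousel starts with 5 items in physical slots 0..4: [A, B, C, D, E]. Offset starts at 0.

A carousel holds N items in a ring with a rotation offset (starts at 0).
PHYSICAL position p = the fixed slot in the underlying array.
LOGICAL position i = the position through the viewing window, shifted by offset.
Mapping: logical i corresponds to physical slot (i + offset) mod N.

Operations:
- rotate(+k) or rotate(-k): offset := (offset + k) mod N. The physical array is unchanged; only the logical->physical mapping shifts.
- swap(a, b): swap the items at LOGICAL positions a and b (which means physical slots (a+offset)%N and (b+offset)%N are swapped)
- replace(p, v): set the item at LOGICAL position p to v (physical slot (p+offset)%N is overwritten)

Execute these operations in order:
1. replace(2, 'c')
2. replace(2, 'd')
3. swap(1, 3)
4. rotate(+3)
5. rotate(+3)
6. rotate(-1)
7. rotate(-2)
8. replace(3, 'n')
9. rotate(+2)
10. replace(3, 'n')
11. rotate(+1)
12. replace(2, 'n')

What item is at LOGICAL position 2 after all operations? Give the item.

Answer: n

Derivation:
After op 1 (replace(2, 'c')): offset=0, physical=[A,B,c,D,E], logical=[A,B,c,D,E]
After op 2 (replace(2, 'd')): offset=0, physical=[A,B,d,D,E], logical=[A,B,d,D,E]
After op 3 (swap(1, 3)): offset=0, physical=[A,D,d,B,E], logical=[A,D,d,B,E]
After op 4 (rotate(+3)): offset=3, physical=[A,D,d,B,E], logical=[B,E,A,D,d]
After op 5 (rotate(+3)): offset=1, physical=[A,D,d,B,E], logical=[D,d,B,E,A]
After op 6 (rotate(-1)): offset=0, physical=[A,D,d,B,E], logical=[A,D,d,B,E]
After op 7 (rotate(-2)): offset=3, physical=[A,D,d,B,E], logical=[B,E,A,D,d]
After op 8 (replace(3, 'n')): offset=3, physical=[A,n,d,B,E], logical=[B,E,A,n,d]
After op 9 (rotate(+2)): offset=0, physical=[A,n,d,B,E], logical=[A,n,d,B,E]
After op 10 (replace(3, 'n')): offset=0, physical=[A,n,d,n,E], logical=[A,n,d,n,E]
After op 11 (rotate(+1)): offset=1, physical=[A,n,d,n,E], logical=[n,d,n,E,A]
After op 12 (replace(2, 'n')): offset=1, physical=[A,n,d,n,E], logical=[n,d,n,E,A]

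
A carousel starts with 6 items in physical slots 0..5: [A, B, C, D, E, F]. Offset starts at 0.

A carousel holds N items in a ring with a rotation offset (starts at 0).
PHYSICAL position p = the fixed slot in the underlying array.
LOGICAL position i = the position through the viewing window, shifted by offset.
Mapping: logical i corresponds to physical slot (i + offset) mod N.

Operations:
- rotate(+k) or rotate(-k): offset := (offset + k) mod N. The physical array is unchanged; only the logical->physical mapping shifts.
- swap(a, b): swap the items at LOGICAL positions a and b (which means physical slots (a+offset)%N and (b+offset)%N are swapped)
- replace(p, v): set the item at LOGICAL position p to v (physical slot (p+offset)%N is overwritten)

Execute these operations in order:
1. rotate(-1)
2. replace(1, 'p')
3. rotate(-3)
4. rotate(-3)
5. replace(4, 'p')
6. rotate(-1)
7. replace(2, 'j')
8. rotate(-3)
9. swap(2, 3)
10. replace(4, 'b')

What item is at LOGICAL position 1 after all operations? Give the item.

After op 1 (rotate(-1)): offset=5, physical=[A,B,C,D,E,F], logical=[F,A,B,C,D,E]
After op 2 (replace(1, 'p')): offset=5, physical=[p,B,C,D,E,F], logical=[F,p,B,C,D,E]
After op 3 (rotate(-3)): offset=2, physical=[p,B,C,D,E,F], logical=[C,D,E,F,p,B]
After op 4 (rotate(-3)): offset=5, physical=[p,B,C,D,E,F], logical=[F,p,B,C,D,E]
After op 5 (replace(4, 'p')): offset=5, physical=[p,B,C,p,E,F], logical=[F,p,B,C,p,E]
After op 6 (rotate(-1)): offset=4, physical=[p,B,C,p,E,F], logical=[E,F,p,B,C,p]
After op 7 (replace(2, 'j')): offset=4, physical=[j,B,C,p,E,F], logical=[E,F,j,B,C,p]
After op 8 (rotate(-3)): offset=1, physical=[j,B,C,p,E,F], logical=[B,C,p,E,F,j]
After op 9 (swap(2, 3)): offset=1, physical=[j,B,C,E,p,F], logical=[B,C,E,p,F,j]
After op 10 (replace(4, 'b')): offset=1, physical=[j,B,C,E,p,b], logical=[B,C,E,p,b,j]

Answer: C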